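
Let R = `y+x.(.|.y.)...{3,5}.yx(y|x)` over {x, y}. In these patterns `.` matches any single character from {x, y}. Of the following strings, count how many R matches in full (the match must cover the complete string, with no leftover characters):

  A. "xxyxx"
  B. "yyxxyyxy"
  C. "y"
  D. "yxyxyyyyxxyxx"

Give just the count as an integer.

A. "xxyxx" → no match — must start with "y"
B. "yyxxyyxy" → no match
C. "y" → no match
D → match
Total matched: 1

1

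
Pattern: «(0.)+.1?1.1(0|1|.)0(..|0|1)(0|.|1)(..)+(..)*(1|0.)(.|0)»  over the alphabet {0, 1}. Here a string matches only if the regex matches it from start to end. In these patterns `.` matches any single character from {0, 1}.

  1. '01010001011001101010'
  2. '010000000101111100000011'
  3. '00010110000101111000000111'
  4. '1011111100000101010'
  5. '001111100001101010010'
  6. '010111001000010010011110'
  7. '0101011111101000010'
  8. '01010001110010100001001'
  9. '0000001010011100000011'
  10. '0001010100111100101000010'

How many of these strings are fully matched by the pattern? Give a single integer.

8

1 → match
2 → match
3 → match
4 → no match — must start with '0'
5 → match
6 → match
7 → match
8 → match
9 → no match
10 → match
Total matched: 8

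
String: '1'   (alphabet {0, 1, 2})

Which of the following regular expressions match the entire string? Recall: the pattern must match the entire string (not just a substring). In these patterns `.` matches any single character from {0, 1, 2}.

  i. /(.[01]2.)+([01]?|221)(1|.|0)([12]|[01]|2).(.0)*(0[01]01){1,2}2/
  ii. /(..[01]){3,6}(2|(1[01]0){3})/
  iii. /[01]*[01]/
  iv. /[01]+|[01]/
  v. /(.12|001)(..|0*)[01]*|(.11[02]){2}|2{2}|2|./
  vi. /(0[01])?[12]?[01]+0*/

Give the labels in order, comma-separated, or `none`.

i → no match — must end with '012'
ii → no match
iii → match
iv → match
v → match
vi → match

iii, iv, v, vi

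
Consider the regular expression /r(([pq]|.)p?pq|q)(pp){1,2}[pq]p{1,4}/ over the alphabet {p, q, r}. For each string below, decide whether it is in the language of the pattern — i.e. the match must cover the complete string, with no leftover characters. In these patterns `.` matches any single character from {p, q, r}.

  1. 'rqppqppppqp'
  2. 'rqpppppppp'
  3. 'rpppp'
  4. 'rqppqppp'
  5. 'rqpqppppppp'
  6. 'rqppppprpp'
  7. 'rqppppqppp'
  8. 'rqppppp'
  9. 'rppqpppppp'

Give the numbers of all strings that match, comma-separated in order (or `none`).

1, 2, 4, 5, 7, 8, 9

1 → match
2 → match
3 → no match
4 → match
5 → match
6 → no match
7 → match
8 → match
9 → match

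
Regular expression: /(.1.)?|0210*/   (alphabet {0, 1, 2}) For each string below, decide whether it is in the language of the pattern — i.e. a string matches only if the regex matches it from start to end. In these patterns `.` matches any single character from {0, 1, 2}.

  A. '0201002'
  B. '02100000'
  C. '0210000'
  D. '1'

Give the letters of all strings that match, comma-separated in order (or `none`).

B, C

A. '0201002' → no match
B. '02100000' → match
C. '0210000' → match
D. '1' → no match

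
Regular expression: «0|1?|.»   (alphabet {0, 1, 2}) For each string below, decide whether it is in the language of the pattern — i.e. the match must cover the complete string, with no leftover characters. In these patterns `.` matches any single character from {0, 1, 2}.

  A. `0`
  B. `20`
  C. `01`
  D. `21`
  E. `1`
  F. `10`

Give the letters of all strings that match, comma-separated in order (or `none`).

A, E

A → match
B → no match
C → no match
D → no match
E → match
F → no match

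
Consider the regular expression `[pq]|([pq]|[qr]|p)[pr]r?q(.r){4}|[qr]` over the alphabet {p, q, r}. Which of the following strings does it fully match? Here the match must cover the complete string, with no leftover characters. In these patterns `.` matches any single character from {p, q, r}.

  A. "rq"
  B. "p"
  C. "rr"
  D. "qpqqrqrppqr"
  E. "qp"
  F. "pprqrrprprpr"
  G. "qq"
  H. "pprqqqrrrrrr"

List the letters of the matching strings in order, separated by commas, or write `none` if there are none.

A → no match
B → match
C → no match
D → no match
E → no match
F → match
G → no match
H → no match

B, F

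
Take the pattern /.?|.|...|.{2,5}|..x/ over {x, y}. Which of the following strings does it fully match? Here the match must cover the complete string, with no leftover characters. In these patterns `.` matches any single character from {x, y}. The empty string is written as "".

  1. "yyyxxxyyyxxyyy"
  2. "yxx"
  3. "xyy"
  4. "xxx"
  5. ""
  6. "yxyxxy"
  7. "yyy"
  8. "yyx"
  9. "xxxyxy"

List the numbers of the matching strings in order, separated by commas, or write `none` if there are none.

2, 3, 4, 5, 7, 8

1 → no match
2 → match
3 → match
4 → match
5 → match
6 → no match
7 → match
8 → match
9 → no match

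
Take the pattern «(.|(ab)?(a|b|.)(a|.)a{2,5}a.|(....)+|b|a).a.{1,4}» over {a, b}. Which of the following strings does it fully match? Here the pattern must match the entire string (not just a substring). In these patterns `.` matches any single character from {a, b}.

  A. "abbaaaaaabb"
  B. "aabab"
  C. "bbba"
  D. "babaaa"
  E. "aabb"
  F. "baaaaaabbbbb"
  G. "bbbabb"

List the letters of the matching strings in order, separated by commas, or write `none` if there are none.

A → no match
B → no match
C → no match
D → no match
E → no match
F → no match
G → no match

none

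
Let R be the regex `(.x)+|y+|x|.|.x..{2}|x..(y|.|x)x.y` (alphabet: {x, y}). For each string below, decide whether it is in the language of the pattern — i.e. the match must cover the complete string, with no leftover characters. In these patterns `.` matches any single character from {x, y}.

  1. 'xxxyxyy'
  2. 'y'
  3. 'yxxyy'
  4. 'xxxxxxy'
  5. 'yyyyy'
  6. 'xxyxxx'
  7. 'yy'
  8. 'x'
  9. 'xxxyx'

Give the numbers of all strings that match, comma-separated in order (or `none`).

1, 2, 3, 4, 5, 6, 7, 8, 9

1 → match
2 → match
3 → match
4 → match
5 → match
6 → match
7 → match
8 → match
9 → match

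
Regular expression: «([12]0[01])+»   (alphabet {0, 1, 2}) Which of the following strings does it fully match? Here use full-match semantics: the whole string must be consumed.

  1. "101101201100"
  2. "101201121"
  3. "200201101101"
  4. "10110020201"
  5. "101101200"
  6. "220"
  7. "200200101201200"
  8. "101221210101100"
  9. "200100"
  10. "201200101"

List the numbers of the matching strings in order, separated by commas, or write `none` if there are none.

1, 3, 5, 7, 9, 10

1 → match
2 → no match
3 → match
4 → no match
5 → match
6 → no match
7 → match
8 → no match
9 → match
10 → match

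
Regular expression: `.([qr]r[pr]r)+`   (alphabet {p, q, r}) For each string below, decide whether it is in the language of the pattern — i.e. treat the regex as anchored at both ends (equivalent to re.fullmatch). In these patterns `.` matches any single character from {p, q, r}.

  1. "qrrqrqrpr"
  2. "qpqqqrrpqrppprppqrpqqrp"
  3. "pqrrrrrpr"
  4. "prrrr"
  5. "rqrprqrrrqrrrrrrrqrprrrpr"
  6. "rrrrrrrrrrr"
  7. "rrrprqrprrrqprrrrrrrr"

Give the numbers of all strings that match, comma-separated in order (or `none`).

1. "qrrqrqrpr" → no match
2 → no match — must end with "r"
3. "pqrrrrrpr" → match
4. "prrrr" → match
5 → match
6. "rrrrrrrrrrr" → no match
7 → no match

3, 4, 5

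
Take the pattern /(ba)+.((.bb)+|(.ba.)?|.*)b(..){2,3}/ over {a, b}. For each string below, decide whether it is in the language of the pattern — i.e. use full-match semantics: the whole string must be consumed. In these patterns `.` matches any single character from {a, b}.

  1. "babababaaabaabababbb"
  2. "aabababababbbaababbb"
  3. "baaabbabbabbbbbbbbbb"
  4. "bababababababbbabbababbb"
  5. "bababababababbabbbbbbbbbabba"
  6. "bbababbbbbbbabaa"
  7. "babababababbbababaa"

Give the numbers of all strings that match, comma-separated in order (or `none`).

1, 3, 4, 5, 7

1 → match
2 → no match — must start with "ba"
3 → match
4 → match
5 → match
6 → no match — must start with "ba"
7 → match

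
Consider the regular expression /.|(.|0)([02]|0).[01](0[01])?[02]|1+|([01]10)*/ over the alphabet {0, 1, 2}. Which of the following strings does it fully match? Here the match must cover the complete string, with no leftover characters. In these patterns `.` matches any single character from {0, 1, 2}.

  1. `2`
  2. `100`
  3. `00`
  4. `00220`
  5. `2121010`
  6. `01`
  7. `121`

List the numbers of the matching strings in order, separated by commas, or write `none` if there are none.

1 → match
2 → no match
3 → no match
4 → no match
5 → no match
6 → no match
7 → no match

1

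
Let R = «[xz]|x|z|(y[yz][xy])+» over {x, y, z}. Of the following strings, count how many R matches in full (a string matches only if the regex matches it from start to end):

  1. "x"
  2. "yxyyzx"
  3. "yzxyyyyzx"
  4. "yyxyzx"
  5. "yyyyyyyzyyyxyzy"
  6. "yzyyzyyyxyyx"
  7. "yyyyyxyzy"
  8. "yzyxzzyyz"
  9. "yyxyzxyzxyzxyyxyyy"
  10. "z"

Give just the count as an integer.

1 → match
2 → no match
3 → match
4 → match
5 → match
6 → match
7 → match
8 → no match
9 → match
10 → match
Total matched: 8

8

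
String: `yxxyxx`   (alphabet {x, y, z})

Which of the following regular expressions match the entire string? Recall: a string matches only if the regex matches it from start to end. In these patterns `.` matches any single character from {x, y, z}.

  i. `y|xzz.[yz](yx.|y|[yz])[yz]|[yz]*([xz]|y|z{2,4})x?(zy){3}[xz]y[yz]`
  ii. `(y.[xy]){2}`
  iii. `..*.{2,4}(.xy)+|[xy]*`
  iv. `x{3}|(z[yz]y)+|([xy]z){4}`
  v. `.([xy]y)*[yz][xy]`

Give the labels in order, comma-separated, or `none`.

i → no match
ii → match
iii → match
iv → no match
v → no match

ii, iii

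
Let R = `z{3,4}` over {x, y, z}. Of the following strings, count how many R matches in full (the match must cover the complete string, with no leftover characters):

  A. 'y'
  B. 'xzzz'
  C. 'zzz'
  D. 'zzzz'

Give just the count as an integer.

A → no match — must start with 'z'
B → no match — must start with 'z'
C → match
D → match
Total matched: 2

2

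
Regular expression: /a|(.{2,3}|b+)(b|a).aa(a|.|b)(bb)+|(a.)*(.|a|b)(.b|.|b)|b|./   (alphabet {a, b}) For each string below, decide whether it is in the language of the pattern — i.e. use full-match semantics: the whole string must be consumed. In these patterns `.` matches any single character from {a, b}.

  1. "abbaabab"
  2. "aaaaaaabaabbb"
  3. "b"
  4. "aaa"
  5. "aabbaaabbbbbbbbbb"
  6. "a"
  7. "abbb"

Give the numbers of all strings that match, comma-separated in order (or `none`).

1 → no match
2 → match
3 → match
4 → no match
5 → match
6 → match
7 → match

2, 3, 5, 6, 7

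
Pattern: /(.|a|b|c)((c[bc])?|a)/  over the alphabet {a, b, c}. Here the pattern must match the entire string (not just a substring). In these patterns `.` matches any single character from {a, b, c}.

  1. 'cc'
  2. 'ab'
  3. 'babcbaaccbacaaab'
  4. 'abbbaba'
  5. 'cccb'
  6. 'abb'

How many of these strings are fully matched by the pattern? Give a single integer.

1 → no match
2 → no match
3 → no match
4 → no match
5 → no match
6 → no match
Total matched: 0

0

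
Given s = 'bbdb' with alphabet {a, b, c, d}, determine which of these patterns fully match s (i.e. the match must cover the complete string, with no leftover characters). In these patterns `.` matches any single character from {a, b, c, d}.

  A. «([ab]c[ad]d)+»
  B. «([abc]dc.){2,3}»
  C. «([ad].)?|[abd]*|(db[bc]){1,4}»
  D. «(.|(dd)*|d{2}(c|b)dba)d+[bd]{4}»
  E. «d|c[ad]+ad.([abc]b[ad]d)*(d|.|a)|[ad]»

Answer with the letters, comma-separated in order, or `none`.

C

A → no match — must end with 'd'
B → no match
C → match
D → no match
E → no match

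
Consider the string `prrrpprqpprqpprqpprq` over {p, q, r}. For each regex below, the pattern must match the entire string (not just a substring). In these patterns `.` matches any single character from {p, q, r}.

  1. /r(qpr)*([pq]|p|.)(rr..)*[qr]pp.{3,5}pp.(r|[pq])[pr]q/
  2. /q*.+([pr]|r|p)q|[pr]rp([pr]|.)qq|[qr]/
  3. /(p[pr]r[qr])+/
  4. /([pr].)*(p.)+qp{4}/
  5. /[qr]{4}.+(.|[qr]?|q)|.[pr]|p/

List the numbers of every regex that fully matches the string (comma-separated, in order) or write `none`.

1 → no match — must start with `r`
2 → match
3 → match
4 → no match — must end with `p`
5 → no match

2, 3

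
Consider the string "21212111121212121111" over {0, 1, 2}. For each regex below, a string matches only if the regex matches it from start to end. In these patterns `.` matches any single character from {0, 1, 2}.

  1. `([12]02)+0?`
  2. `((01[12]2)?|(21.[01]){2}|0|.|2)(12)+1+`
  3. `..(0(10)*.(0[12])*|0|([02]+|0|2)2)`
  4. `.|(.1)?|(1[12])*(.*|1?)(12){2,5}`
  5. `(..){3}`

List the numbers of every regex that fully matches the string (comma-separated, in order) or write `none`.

2

1 → no match
2 → match
3 → no match
4 → no match
5 → no match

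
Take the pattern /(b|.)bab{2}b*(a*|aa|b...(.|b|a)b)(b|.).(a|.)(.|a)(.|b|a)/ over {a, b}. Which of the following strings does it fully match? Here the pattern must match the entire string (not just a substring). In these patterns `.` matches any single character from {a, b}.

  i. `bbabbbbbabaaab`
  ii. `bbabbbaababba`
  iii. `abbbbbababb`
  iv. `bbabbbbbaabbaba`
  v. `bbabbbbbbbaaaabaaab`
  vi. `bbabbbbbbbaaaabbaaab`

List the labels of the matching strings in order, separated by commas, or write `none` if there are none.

i → match
ii → match
iii. `abbbbbababb` → no match
iv → match
v → match
vi → match

i, ii, iv, v, vi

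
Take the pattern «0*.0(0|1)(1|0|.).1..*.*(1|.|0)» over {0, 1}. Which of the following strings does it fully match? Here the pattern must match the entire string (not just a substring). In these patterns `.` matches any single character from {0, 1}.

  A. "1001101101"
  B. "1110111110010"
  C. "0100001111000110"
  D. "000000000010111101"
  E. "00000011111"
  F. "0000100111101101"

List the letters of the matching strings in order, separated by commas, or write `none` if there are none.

C, D, E, F

A. "1001101101" → no match
B → no match
C → match
D → match
E. "00000011111" → match
F → match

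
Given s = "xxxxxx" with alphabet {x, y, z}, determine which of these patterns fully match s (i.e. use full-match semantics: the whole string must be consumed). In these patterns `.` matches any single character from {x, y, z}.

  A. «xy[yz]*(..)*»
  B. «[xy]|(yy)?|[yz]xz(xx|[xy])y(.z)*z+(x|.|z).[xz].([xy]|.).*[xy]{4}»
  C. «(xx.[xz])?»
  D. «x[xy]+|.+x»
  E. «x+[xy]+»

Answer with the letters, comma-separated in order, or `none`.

D, E

A → no match — must start with "xy"
B → no match
C → no match
D → match
E → match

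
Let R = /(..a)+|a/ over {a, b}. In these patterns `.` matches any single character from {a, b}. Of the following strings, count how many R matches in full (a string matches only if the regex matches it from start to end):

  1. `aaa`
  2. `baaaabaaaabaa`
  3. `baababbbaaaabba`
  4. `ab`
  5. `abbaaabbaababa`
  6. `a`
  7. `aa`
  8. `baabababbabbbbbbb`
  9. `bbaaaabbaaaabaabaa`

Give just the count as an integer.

3

1 → match
2 → no match
3 → no match
4 → no match — must end with `a`
5 → no match
6 → match
7 → no match
8 → no match — must end with `a`
9 → match
Total matched: 3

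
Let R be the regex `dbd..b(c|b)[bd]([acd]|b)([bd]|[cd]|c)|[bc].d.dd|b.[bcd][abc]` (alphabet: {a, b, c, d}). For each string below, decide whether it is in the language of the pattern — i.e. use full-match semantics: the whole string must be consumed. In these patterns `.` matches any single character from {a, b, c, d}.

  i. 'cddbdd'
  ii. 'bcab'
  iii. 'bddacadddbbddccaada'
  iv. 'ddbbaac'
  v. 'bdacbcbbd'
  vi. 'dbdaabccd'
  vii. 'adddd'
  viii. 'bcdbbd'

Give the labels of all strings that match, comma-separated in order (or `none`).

i

i. 'cddbdd' → match
ii. 'bcab' → no match
iii → no match
iv. 'ddbbaac' → no match
v. 'bdacbcbbd' → no match
vi. 'dbdaabccd' → no match
vii. 'adddd' → no match
viii. 'bcdbbd' → no match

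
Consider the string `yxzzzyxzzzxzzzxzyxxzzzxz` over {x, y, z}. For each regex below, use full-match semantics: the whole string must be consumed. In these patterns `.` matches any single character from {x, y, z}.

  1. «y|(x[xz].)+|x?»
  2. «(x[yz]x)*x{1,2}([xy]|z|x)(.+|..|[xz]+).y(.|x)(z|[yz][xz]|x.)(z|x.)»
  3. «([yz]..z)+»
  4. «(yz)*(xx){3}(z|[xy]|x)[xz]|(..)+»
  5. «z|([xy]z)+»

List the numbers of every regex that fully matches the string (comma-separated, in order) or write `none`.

1 → no match
2 → no match
3 → match
4 → match
5 → no match

3, 4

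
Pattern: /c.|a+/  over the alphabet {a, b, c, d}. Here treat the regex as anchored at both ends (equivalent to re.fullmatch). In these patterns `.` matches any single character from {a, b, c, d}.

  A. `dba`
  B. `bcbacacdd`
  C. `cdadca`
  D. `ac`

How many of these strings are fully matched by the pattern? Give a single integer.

0

A. `dba` → no match
B. `bcbacacdd` → no match
C. `cdadca` → no match
D. `ac` → no match
Total matched: 0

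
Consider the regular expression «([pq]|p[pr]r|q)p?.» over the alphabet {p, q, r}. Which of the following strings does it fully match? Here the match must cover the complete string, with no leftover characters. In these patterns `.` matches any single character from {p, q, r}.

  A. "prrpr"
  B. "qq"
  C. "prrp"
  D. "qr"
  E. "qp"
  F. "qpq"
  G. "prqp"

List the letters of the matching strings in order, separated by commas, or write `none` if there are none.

A, B, C, D, E, F

A → match
B → match
C → match
D → match
E → match
F → match
G → no match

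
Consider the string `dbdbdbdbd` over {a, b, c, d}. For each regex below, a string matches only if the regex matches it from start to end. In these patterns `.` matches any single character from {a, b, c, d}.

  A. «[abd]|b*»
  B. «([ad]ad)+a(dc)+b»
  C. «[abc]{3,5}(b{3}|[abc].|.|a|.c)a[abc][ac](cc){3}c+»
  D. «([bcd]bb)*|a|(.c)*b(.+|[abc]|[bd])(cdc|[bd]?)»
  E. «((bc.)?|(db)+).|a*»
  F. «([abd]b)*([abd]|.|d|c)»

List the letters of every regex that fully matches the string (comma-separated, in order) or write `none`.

E, F

A → no match
B → no match — must end with `dcb`
C → no match — must end with `c`
D → no match
E → match
F → match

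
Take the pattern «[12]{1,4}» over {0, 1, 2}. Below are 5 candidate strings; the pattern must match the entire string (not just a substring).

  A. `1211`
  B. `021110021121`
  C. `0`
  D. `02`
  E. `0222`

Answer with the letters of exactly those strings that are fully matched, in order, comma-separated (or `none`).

A → match
B → no match
C → no match
D → no match
E → no match

A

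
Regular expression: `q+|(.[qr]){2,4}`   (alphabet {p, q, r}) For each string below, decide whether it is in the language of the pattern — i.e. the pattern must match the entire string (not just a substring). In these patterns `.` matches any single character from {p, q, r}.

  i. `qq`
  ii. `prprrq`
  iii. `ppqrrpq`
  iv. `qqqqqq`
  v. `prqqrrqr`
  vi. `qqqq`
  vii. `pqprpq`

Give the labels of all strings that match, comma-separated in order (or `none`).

i, ii, iv, v, vi, vii

i → match
ii → match
iii → no match
iv → match
v → match
vi → match
vii → match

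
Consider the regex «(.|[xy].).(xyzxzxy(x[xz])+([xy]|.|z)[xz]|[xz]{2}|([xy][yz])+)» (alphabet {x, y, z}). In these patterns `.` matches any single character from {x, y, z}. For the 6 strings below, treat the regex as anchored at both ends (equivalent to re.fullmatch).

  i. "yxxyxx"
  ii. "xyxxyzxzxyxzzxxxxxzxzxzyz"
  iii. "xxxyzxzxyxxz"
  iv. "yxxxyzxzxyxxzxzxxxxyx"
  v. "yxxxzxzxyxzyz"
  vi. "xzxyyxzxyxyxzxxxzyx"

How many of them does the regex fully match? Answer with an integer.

1

i → no match
ii → no match
iii → no match
iv → no match
v → match
vi → no match
Total matched: 1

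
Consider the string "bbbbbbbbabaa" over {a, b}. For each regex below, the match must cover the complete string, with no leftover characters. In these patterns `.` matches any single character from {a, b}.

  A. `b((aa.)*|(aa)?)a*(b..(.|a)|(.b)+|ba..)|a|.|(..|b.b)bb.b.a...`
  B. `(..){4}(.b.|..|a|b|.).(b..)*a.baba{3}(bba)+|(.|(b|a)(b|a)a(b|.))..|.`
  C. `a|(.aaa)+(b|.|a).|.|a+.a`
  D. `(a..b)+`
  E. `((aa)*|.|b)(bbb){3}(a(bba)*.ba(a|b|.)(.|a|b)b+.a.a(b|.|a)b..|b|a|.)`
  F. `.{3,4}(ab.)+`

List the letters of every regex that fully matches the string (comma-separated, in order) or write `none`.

A → match
B → no match
C → no match
D → no match — must start with "a"
E → no match
F → no match

A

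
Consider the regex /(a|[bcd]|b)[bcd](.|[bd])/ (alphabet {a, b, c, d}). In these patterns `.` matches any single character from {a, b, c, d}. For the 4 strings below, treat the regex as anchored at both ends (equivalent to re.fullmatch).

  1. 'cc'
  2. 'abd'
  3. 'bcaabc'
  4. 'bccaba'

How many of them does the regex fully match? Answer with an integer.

1

1. 'cc' → no match
2. 'abd' → match
3. 'bcaabc' → no match
4. 'bccaba' → no match
Total matched: 1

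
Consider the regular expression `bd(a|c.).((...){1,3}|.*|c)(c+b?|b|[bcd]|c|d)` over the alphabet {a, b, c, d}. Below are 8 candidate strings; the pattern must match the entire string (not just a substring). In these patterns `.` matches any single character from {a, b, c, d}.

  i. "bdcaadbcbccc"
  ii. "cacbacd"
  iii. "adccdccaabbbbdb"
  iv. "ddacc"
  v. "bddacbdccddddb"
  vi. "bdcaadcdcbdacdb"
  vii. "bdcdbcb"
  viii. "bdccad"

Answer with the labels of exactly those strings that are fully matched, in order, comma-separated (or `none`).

i → match
ii → no match — must start with "bd"
iii → no match — must start with "bd"
iv → no match — must start with "bd"
v → no match
vi → match
vii → match
viii → match

i, vi, vii, viii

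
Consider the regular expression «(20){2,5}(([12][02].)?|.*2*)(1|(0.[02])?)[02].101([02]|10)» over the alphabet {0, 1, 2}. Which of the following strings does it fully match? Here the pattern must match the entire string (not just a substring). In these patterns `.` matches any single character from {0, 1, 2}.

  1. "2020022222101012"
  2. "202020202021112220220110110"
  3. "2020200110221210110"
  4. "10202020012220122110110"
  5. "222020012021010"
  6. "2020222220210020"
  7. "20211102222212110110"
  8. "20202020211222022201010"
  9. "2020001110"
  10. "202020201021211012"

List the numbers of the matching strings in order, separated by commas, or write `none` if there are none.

1 → no match
2 → match
3 → no match
4 → no match — must start with "20"
5 → no match — must start with "20"
6 → no match
7 → no match
8 → match
9 → no match
10 → match

2, 8, 10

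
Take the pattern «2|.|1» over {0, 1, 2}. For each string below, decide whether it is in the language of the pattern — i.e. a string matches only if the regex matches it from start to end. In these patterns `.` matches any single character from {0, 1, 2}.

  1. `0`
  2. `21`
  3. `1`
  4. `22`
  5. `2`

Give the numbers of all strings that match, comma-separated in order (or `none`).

1 → match
2 → no match
3 → match
4 → no match
5 → match

1, 3, 5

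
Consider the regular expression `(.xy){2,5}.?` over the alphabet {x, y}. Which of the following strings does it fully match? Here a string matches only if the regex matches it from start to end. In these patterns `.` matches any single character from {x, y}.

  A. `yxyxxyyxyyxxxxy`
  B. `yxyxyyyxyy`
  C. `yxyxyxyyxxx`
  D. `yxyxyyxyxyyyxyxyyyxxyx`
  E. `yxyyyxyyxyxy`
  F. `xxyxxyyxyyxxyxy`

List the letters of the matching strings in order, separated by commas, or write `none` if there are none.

none

A → no match
B → no match
C → no match
D → no match
E → no match
F → no match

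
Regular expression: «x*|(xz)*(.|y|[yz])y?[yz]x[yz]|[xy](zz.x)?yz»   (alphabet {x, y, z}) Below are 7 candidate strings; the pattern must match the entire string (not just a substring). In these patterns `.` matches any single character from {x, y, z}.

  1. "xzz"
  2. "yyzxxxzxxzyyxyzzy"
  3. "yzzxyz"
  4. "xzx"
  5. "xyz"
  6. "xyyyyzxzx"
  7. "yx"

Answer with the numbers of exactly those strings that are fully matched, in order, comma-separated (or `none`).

5

1 → no match
2 → no match
3 → no match
4 → no match
5 → match
6 → no match
7 → no match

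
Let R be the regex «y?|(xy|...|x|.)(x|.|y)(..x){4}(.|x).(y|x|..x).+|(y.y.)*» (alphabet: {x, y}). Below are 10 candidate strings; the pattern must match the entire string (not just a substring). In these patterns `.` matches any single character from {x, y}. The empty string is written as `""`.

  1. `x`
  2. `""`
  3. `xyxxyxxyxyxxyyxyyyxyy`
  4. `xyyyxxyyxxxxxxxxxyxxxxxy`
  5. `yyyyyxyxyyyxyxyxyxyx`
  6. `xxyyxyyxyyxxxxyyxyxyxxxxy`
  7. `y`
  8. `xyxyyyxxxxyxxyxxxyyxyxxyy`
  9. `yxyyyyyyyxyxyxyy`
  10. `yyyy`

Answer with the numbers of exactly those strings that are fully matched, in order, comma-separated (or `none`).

1 → no match
2 → match
3 → match
4 → match
5 → match
6 → match
7 → match
8 → match
9 → match
10 → match

2, 3, 4, 5, 6, 7, 8, 9, 10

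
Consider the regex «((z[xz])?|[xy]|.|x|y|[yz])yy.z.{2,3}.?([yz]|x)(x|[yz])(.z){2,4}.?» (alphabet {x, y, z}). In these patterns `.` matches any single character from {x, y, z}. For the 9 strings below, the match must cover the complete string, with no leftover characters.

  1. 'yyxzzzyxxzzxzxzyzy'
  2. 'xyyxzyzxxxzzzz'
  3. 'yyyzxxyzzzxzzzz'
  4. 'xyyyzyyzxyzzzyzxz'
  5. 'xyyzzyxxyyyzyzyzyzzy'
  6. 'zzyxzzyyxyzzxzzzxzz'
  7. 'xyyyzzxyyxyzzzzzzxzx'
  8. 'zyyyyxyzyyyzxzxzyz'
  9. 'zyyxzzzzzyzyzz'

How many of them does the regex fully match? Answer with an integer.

1 → match
2 → match
3 → match
4 → match
5 → no match
6 → no match
7 → match
8 → no match
9 → match
Total matched: 6

6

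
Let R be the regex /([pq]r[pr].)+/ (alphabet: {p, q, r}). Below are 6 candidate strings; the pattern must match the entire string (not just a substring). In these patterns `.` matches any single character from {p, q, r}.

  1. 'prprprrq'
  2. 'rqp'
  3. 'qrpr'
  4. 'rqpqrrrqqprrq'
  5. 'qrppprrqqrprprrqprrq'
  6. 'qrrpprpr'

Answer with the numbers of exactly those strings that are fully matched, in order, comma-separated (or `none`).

1 → match
2 → no match
3 → match
4 → no match
5 → match
6 → match

1, 3, 5, 6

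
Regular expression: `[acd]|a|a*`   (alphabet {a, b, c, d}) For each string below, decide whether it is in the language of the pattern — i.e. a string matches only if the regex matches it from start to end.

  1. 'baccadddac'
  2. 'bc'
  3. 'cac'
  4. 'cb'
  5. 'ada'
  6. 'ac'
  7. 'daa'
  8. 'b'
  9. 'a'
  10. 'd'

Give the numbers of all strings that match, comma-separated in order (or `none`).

1 → no match
2 → no match
3 → no match
4 → no match
5 → no match
6 → no match
7 → no match
8 → no match
9 → match
10 → match

9, 10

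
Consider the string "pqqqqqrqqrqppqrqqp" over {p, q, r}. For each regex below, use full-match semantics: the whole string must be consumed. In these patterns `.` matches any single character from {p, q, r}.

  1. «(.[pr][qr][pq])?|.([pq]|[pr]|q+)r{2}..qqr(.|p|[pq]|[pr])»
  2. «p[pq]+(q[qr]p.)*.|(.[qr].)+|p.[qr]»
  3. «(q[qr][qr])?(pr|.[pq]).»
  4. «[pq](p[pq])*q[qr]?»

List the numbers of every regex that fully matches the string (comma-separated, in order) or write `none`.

2

1 → no match
2 → match
3 → no match
4 → no match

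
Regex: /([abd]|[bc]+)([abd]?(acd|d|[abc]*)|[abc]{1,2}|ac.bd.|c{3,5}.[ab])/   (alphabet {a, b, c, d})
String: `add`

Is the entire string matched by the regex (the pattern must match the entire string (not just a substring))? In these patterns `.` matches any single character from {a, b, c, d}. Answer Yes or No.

Yes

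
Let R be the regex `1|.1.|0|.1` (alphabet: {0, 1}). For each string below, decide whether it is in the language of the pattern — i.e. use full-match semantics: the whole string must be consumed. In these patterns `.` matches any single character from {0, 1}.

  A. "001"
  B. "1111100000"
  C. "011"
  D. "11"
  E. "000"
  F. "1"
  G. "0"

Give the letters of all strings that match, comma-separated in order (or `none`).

A. "001" → no match
B. "1111100000" → no match
C. "011" → match
D. "11" → match
E. "000" → no match
F. "1" → match
G. "0" → match

C, D, F, G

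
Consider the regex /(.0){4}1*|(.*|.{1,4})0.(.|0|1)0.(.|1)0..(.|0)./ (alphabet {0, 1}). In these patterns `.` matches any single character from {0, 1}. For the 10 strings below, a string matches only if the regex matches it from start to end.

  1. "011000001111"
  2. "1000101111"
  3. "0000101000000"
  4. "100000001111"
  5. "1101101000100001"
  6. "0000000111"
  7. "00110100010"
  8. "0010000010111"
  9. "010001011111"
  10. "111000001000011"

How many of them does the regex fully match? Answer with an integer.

1 → no match
2 → no match
3 → match
4 → match
5 → match
6 → no match
7 → no match
8 → no match
9 → no match
10 → match
Total matched: 4

4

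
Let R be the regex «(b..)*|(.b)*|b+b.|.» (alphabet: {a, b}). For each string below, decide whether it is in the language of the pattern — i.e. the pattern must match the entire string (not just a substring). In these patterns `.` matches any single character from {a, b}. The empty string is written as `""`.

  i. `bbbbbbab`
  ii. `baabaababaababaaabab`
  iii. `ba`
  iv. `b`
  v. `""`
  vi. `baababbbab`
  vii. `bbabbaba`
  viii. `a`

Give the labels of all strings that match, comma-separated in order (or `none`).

i → match
ii → no match
iii → no match
iv → match
v → match
vi → no match
vii → no match
viii → match

i, iv, v, viii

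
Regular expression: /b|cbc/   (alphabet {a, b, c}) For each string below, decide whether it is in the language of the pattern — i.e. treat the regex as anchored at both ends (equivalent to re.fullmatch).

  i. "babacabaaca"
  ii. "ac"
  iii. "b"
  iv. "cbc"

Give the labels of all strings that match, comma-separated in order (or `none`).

i → no match
ii → no match
iii → match
iv → match

iii, iv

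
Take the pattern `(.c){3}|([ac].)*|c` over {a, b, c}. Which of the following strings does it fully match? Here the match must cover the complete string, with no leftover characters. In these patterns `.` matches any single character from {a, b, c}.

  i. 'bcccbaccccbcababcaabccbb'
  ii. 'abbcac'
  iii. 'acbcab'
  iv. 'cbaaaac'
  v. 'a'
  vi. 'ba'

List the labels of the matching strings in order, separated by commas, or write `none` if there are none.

i → no match
ii → no match
iii → no match
iv → no match
v → no match
vi → no match

none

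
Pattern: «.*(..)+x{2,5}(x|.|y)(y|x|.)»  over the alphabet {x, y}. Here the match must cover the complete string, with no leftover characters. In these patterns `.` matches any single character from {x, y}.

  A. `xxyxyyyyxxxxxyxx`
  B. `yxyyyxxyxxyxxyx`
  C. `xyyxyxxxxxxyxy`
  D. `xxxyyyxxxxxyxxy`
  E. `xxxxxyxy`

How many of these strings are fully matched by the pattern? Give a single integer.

A → no match
B → match
C → no match
D → no match
E → no match
Total matched: 1

1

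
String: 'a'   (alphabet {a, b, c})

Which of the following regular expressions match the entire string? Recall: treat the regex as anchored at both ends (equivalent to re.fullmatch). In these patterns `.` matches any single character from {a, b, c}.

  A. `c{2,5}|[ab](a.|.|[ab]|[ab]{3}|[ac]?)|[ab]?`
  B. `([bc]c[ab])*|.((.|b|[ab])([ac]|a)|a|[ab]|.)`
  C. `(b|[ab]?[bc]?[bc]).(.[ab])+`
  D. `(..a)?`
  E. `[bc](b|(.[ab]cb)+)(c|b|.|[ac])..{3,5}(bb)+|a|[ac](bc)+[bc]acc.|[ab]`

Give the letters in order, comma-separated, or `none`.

A → match
B → no match
C → no match
D → no match
E → match

A, E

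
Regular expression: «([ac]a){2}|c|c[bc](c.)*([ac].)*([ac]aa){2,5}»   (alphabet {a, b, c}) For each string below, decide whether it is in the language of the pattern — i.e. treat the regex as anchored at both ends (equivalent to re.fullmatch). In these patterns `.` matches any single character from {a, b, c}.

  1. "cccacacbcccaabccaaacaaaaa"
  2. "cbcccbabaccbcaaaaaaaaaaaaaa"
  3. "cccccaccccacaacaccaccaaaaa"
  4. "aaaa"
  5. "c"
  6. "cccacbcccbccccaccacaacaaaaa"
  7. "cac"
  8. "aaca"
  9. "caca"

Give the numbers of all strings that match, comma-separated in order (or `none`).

1 → match
2 → match
3 → match
4 → match
5 → match
6 → match
7 → no match
8 → match
9 → match

1, 2, 3, 4, 5, 6, 8, 9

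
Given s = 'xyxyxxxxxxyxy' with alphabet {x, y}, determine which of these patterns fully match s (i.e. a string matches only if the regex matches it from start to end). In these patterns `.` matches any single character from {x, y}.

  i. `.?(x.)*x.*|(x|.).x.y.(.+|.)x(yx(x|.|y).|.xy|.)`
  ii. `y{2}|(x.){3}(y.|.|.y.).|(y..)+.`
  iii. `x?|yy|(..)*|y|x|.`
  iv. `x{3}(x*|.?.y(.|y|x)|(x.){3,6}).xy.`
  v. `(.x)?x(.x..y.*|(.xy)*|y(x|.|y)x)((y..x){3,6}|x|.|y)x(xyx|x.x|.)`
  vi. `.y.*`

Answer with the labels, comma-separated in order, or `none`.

i, vi

i → match
ii → no match
iii → no match
iv → no match
v → no match
vi → match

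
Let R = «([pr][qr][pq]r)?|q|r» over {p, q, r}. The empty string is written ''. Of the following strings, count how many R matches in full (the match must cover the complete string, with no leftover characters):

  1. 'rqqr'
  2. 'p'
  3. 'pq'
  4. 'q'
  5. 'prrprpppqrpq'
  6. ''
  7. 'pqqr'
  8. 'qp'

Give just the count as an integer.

4

1. 'rqqr' → match
2. 'p' → no match
3. 'pq' → no match
4. 'q' → match
5. 'prrprpppqrpq' → no match
6. '' → match
7. 'pqqr' → match
8. 'qp' → no match
Total matched: 4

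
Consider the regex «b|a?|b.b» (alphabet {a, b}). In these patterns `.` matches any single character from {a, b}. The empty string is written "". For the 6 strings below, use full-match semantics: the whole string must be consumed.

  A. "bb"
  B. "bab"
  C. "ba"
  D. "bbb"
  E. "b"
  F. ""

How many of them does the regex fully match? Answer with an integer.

4

A → no match
B → match
C → no match
D → match
E → match
F → match
Total matched: 4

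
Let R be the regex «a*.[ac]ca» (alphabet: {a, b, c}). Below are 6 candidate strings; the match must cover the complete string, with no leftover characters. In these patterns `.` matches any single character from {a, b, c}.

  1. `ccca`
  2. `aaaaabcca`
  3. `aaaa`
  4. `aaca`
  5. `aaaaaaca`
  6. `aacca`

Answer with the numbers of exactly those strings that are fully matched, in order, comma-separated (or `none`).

1 → match
2 → match
3 → no match — must end with `ca`
4 → match
5 → match
6 → match

1, 2, 4, 5, 6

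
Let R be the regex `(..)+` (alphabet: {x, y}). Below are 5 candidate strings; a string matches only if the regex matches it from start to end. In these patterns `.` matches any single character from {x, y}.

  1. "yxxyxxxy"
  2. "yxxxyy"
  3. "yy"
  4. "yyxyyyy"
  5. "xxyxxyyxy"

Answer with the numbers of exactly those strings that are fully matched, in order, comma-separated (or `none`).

1, 2, 3

1 → match
2 → match
3 → match
4 → no match
5 → no match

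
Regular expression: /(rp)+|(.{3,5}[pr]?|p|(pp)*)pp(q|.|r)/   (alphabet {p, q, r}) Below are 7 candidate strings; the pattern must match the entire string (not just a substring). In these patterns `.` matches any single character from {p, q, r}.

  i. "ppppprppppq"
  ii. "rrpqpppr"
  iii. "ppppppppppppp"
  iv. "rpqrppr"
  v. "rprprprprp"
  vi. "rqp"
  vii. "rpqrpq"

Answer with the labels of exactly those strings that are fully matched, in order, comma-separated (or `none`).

i → no match
ii → match
iii → match
iv → match
v → match
vi → no match
vii → no match

ii, iii, iv, v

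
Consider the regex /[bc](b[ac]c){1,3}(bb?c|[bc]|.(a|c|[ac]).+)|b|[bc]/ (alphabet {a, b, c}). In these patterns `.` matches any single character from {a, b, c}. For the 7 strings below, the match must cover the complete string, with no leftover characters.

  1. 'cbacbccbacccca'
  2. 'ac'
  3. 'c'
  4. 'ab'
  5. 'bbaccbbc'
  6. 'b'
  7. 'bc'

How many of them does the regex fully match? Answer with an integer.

3

1 → match
2 → no match
3 → match
4 → no match
5 → no match
6 → match
7 → no match
Total matched: 3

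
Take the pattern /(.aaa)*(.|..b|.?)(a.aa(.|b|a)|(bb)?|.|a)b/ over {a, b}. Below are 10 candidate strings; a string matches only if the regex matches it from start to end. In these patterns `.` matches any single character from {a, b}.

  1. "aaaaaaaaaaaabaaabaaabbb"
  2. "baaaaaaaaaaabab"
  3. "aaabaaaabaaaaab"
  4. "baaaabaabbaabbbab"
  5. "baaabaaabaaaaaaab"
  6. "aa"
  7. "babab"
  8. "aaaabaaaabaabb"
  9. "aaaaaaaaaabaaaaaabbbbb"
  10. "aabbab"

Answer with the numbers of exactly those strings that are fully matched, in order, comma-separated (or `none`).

1 → match
2 → match
3 → no match
4 → no match
5 → match
6 → no match — must end with "b"
7 → match
8 → match
9 → no match
10 → no match

1, 2, 5, 7, 8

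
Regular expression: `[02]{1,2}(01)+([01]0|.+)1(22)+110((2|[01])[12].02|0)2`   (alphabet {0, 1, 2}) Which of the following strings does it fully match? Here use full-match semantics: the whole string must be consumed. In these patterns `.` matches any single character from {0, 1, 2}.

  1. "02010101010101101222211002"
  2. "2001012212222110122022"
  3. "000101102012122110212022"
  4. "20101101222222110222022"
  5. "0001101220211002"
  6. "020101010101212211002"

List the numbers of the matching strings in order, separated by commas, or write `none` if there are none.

1 → match
2 → match
3 → match
4 → match
5 → no match
6 → match

1, 2, 3, 4, 6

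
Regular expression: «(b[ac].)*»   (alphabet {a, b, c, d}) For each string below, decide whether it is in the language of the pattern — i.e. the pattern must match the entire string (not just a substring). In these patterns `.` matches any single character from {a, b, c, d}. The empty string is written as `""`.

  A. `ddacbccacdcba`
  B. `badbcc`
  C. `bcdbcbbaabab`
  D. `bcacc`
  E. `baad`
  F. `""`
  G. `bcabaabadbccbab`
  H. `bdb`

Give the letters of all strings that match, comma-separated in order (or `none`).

A → no match
B → match
C → match
D → no match
E → no match
F → match
G → match
H → no match

B, C, F, G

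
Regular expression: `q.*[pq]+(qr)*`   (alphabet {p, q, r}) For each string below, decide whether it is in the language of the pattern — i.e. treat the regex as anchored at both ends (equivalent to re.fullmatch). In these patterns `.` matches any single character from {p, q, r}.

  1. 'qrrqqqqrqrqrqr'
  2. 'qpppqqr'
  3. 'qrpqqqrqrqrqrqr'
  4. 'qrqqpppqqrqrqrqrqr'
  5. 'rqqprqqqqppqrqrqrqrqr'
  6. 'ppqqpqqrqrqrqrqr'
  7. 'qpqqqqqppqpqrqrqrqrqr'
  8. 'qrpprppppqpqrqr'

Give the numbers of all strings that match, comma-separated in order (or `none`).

1, 2, 3, 4, 7, 8

1 → match
2. 'qpppqqr' → match
3 → match
4 → match
5 → no match — must start with 'q'
6 → no match — must start with 'q'
7 → match
8 → match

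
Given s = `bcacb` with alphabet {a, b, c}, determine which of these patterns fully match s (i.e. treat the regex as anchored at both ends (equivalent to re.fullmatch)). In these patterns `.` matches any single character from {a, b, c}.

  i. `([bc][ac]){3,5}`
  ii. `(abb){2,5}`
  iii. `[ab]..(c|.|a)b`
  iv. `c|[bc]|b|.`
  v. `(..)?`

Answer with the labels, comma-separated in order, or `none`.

i → no match
ii → no match — must start with `abb`
iii → match
iv → no match
v → no match

iii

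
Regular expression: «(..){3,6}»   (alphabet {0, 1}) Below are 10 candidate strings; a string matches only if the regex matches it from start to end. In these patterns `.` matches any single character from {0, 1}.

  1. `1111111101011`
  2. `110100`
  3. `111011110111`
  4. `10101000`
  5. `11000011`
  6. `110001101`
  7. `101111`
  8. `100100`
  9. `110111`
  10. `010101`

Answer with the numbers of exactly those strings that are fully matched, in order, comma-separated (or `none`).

2, 3, 4, 5, 7, 8, 9, 10

1 → no match
2 → match
3 → match
4 → match
5 → match
6 → no match
7 → match
8 → match
9 → match
10 → match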